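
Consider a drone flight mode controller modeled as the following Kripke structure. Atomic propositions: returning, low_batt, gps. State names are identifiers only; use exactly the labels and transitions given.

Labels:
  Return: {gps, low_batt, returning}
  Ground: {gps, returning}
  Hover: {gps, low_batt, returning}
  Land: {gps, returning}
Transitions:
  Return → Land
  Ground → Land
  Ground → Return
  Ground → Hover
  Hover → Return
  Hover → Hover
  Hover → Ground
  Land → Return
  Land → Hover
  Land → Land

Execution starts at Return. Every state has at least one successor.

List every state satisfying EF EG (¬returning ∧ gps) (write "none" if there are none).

States satisfying EG (¬returning ∧ gps): ∅.
States satisfying EF EG (¬returning ∧ gps): ∅.

none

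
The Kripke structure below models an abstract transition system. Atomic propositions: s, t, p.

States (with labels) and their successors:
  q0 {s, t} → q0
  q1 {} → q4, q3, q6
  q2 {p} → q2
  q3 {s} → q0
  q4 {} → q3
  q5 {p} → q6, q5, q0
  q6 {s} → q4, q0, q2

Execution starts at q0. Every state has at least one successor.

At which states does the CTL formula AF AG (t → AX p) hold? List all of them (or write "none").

{q2}

States satisfying AG (t → AX p): {q2}.
States satisfying AF AG (t → AX p): {q2}.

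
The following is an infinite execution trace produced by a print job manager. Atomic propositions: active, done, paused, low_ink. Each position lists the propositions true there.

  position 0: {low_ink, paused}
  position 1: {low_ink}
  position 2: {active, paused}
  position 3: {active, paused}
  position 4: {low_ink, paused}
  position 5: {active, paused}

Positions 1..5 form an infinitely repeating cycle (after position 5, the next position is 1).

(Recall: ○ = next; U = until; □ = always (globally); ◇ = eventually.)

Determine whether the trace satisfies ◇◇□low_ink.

◇□low_ink is false at every position 0..5, so it never becomes true and ◇◇□low_ink fails.

Does not hold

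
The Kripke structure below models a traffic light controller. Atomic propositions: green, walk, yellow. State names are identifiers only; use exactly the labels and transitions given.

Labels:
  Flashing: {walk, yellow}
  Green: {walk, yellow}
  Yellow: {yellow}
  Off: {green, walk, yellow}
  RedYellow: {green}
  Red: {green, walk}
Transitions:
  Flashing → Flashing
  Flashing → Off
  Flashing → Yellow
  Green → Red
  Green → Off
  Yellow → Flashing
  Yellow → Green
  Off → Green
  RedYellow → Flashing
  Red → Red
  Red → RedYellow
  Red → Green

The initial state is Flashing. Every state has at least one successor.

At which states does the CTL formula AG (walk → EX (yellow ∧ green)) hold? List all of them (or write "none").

States satisfying walk → EX (yellow ∧ green): {Flashing, Green, Yellow, RedYellow}.
States satisfying AG (walk → EX (yellow ∧ green)): ∅.

none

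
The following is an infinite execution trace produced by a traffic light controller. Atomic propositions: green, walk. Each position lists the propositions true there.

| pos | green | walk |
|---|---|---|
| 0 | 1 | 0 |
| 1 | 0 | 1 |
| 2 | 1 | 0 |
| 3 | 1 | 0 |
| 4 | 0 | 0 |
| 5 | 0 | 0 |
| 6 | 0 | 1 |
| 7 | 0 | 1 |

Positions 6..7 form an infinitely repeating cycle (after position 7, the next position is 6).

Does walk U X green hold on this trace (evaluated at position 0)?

Walking from position 0: at position 0, X green has not yet held and walk fails, so walk U X green is false.

Violated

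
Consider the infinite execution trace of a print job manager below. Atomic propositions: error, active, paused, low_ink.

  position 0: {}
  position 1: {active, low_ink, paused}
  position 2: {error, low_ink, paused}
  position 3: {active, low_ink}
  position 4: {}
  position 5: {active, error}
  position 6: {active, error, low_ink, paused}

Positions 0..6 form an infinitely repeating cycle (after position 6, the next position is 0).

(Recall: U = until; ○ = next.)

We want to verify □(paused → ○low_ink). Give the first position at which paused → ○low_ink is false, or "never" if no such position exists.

6

Check paused → ○low_ink at each position in order: 0 ✓, 1 ✓, 2 ✓, 3 ✓, 4 ✓, 5 ✓.
At position 6 the labels are {active, error, low_ink, paused} and the next position 0 has {}, so paused → ○low_ink is false there. This is the first violation.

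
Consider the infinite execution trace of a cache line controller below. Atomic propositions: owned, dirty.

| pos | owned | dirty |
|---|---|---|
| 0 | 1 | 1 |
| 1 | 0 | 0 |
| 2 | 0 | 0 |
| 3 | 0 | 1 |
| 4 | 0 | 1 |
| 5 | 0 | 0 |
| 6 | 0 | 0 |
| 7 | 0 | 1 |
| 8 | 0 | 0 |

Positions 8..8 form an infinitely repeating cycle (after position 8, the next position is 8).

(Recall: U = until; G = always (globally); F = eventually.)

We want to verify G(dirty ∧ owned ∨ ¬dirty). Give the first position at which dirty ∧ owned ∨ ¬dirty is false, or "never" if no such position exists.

Check dirty ∧ owned ∨ ¬dirty at each position in order: 0 ✓, 1 ✓, 2 ✓.
At position 3 the labels are {dirty}, so dirty ∧ owned ∨ ¬dirty is false there. This is the first violation.

3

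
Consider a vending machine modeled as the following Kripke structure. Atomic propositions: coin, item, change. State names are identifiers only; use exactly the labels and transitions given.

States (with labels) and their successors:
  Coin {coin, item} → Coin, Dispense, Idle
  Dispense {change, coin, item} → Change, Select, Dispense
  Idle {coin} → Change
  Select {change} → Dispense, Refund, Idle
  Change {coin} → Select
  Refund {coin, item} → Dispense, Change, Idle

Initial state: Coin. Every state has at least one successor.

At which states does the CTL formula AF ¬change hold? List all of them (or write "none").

States satisfying ¬change: {Coin, Idle, Change, Refund}.
States satisfying AF ¬change: {Coin, Idle, Change, Refund}.

{Coin, Idle, Change, Refund}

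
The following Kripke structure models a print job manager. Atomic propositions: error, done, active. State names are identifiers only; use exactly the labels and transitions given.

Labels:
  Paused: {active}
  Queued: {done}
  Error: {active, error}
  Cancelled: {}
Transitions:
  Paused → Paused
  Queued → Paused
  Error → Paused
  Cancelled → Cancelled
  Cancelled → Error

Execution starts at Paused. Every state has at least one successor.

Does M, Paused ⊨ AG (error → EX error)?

States satisfying error → EX error: {Paused, Queued, Cancelled}.
States satisfying AG (error → EX error): {Paused, Queued}.
Every state reachable from Paused satisfies error → EX error.
Paused ∈ Sat(AG (error → EX error)).

Holds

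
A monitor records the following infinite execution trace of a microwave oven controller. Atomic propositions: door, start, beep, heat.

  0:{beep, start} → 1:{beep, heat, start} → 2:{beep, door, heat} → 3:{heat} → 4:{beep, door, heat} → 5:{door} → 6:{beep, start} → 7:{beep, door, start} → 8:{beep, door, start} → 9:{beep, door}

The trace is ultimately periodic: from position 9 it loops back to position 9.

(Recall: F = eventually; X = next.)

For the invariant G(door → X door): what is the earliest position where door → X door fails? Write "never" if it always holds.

Check door → X door at each position in order: 0 ✓, 1 ✓.
At position 2 the labels are {beep, door, heat} and the next position 3 has {heat}, so door → X door is false there. This is the first violation.

2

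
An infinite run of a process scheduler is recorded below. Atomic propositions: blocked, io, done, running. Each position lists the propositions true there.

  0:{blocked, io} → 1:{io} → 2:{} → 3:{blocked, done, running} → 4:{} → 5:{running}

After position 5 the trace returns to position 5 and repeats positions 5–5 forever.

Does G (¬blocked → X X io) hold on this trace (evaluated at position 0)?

Does not hold

¬blocked → X X io must hold at every position from 0 onward. It fails at position 1, so G (¬blocked → X X io) is false.
Positions where ¬blocked holds: 1, 2, 4, 5.
Check X X io at each: 1→fails, 2→fails, 4→fails, 5→fails.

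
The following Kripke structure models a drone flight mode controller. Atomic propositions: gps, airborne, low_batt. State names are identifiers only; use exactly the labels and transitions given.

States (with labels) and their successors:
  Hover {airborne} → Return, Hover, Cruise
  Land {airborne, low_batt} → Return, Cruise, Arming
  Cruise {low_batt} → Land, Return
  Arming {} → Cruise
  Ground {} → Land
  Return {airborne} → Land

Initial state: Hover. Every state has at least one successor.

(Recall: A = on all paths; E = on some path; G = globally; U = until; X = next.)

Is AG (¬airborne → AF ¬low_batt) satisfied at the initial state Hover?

Violated

States satisfying ¬airborne → AF ¬low_batt: {Hover, Land, Arming, Ground, Return}.
States satisfying AG (¬airborne → AF ¬low_batt): ∅.
Cruise is reachable from Hover and violates ¬airborne → AF ¬low_batt, so AG fails at Hover.
Hover ∉ Sat(AG (¬airborne → AF ¬low_batt)).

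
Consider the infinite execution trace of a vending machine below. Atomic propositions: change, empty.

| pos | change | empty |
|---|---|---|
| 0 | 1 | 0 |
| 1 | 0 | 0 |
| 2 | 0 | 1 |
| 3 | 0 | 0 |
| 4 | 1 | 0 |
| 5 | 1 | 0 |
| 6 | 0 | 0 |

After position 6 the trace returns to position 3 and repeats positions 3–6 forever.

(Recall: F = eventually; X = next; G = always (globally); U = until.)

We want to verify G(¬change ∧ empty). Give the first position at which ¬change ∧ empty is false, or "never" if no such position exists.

0

At position 0 the labels are {change}, so ¬change ∧ empty is false there. This is the first violation.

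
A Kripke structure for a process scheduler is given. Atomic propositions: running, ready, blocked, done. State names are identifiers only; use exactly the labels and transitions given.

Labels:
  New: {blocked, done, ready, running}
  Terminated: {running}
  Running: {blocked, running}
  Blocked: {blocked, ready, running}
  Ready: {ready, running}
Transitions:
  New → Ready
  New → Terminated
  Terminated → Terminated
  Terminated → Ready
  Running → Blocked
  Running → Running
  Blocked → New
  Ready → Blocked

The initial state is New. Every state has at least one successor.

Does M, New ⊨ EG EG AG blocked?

Does not hold

States satisfying EG AG blocked: ∅.
States satisfying EG EG AG blocked: ∅.
No suitable path/successor from New witnesses the formula.
New ∉ Sat(EG EG AG blocked).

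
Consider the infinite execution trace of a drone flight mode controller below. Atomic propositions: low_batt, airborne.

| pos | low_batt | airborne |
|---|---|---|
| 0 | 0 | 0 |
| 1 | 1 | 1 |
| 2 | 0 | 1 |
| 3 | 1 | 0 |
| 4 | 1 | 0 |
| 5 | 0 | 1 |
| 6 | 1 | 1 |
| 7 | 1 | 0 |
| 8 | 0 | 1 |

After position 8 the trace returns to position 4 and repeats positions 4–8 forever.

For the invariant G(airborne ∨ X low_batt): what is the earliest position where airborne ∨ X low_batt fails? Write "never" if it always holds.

Check airborne ∨ X low_batt at each position in order: 0 ✓, 1 ✓, 2 ✓, 3 ✓.
At position 4 the labels are {low_batt} and the next position 5 has {airborne}, so airborne ∨ X low_batt is false there. This is the first violation.

4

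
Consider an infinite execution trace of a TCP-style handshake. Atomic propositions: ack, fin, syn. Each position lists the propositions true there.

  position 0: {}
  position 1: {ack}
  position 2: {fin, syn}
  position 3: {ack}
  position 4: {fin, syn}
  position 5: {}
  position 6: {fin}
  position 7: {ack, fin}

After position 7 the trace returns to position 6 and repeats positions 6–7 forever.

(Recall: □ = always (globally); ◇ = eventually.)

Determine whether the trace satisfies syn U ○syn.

Walking from position 0: at position 0, ○syn has not yet held and syn fails, so syn U ○syn is false.

Does not hold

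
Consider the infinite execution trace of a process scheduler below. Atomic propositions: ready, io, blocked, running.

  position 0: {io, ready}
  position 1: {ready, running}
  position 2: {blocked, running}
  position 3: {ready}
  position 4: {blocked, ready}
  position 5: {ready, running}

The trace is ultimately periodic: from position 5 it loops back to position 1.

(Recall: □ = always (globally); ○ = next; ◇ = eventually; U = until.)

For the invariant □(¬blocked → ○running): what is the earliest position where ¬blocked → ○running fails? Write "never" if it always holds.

Check ¬blocked → ○running at each position in order: 0 ✓, 1 ✓, 2 ✓.
At position 3 the labels are {ready} and the next position 4 has {blocked, ready}, so ¬blocked → ○running is false there. This is the first violation.

3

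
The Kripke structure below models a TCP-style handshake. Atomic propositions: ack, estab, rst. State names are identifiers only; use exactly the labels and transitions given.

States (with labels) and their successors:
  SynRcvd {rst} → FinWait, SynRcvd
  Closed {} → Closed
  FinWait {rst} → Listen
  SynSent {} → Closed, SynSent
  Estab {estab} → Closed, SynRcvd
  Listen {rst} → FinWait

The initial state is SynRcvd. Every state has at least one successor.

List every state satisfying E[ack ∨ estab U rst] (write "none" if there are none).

{SynRcvd, FinWait, Estab, Listen}

States satisfying ack ∨ estab: {Estab}.
States satisfying rst: {SynRcvd, FinWait, Listen}.
States satisfying E[ack ∨ estab U rst]: {SynRcvd, FinWait, Estab, Listen}.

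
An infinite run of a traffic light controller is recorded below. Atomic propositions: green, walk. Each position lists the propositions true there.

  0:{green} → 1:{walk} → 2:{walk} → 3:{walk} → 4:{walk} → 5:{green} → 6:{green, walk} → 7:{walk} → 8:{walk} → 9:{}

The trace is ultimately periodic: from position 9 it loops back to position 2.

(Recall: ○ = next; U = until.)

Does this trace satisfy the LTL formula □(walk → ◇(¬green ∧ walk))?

Yes

walk → ◇(¬green ∧ walk) holds at every position 0..9, and those are all positions ever visited, so □(walk → ◇(¬green ∧ walk)) holds.
Positions where walk holds: 1, 2, 3, 4, 6, 7, 8.
Check ◇(¬green ∧ walk) at each: 1→ok, 2→ok, 3→ok, 4→ok, 6→ok, 7→ok, 8→ok.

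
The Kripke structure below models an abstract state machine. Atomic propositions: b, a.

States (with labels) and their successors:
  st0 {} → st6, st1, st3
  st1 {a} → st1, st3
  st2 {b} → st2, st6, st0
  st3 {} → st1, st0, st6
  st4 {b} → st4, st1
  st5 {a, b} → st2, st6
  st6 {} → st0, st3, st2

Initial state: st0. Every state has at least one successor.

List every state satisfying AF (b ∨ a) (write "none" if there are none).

{st1, st2, st4, st5}

States satisfying b ∨ a: {st1, st2, st4, st5}.
States satisfying AF (b ∨ a): {st1, st2, st4, st5}.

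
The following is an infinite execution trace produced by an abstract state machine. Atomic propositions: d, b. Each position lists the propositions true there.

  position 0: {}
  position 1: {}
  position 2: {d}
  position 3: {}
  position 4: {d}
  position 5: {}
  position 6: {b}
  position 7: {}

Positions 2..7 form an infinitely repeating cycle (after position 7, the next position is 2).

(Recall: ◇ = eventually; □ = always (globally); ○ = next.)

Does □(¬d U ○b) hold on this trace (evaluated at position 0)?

No

¬d U ○b must hold at every position from 0 onward. It fails at position 0, so □(¬d U ○b) is false.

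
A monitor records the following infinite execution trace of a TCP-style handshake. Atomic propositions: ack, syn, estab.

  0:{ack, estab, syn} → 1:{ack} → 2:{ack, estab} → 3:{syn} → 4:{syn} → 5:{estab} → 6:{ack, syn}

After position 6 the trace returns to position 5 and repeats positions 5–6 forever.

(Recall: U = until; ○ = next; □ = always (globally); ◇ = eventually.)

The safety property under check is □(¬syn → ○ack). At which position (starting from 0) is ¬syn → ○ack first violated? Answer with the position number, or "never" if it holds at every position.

2

Check ¬syn → ○ack at each position in order: 0 ✓, 1 ✓.
At position 2 the labels are {ack, estab} and the next position 3 has {syn}, so ¬syn → ○ack is false there. This is the first violation.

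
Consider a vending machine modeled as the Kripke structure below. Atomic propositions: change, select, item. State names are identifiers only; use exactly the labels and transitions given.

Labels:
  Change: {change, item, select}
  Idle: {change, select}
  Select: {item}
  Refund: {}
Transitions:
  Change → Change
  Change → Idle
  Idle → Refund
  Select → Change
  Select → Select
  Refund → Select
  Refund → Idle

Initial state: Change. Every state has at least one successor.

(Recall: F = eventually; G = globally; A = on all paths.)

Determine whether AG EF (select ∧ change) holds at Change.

Holds

States satisfying EF (select ∧ change): {Change, Idle, Select, Refund}.
States satisfying AG EF (select ∧ change): {Change, Idle, Select, Refund}.
Every state reachable from Change satisfies EF (select ∧ change).
Change ∈ Sat(AG EF (select ∧ change)).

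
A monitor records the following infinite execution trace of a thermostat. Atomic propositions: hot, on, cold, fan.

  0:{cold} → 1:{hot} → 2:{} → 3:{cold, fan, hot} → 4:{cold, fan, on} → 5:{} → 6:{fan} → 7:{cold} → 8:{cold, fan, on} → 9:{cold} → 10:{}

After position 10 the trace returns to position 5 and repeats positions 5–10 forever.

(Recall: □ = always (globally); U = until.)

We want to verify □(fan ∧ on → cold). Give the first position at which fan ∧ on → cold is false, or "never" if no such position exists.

never

fan ∧ on → cold holds at every position 0..10, and those are all the positions the trace ever visits, so the invariant □(fan ∧ on → cold) is never violated.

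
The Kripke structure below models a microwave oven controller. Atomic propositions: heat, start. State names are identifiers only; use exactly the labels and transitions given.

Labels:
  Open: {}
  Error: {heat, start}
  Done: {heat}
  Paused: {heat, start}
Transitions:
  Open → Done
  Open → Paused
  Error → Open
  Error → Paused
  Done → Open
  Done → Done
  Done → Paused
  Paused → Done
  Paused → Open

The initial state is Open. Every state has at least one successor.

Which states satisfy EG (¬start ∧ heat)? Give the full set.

{Done}

States satisfying ¬start ∧ heat: {Done}.
States satisfying EG (¬start ∧ heat): {Done}.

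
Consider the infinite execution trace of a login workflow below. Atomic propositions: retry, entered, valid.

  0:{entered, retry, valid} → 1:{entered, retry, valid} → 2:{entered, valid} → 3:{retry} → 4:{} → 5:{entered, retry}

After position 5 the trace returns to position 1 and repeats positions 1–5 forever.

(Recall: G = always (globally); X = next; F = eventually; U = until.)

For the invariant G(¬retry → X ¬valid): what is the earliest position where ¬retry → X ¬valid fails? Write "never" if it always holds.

¬retry → X ¬valid holds at every position 0..5, and those are all the positions the trace ever visits, so the invariant G(¬retry → X ¬valid) is never violated.

never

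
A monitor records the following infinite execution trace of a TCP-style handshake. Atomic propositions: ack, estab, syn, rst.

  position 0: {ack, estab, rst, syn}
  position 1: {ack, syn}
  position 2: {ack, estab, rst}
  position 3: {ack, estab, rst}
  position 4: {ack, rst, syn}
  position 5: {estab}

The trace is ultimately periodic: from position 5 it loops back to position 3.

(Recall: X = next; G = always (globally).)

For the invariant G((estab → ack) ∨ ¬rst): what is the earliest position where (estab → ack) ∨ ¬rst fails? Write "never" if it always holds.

(estab → ack) ∨ ¬rst holds at every position 0..5, and those are all the positions the trace ever visits, so the invariant G((estab → ack) ∨ ¬rst) is never violated.

never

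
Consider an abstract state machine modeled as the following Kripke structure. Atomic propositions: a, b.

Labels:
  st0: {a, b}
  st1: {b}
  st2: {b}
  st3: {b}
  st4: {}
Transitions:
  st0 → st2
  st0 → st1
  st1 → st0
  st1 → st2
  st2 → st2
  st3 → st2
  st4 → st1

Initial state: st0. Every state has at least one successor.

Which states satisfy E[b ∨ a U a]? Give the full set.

{st0, st1}

States satisfying b ∨ a: {st0, st1, st2, st3}.
States satisfying a: {st0}.
States satisfying E[b ∨ a U a]: {st0, st1}.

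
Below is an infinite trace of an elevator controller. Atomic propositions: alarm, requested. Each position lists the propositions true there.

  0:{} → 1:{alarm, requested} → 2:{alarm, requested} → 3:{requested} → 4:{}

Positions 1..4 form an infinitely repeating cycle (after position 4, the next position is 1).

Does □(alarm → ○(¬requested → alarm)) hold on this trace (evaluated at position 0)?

Yes

alarm → ○(¬requested → alarm) holds at every position 0..4, and those are all positions ever visited, so □(alarm → ○(¬requested → alarm)) holds.
Positions where alarm holds: 1, 2.
Check ○(¬requested → alarm) at each: 1→ok, 2→ok.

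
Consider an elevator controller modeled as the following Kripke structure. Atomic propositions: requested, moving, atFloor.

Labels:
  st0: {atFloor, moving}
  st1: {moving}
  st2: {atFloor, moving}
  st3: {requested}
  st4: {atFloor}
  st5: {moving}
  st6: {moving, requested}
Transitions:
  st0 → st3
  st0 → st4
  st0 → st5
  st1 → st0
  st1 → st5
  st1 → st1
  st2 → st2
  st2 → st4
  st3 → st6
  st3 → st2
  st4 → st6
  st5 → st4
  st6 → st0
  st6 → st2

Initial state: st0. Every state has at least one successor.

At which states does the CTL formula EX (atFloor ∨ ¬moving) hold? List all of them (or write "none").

{st0, st1, st2, st3, st5, st6}

States satisfying atFloor ∨ ¬moving: {st0, st2, st3, st4}.
States satisfying EX (atFloor ∨ ¬moving): {st0, st1, st2, st3, st5, st6}.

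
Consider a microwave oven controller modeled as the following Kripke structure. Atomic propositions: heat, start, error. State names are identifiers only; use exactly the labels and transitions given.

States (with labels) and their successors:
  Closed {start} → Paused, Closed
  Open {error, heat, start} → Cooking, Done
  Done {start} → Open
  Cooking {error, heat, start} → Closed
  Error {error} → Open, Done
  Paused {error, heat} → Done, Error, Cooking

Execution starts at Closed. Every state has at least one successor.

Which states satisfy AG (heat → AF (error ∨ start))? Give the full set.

{Closed, Open, Done, Cooking, Error, Paused}

States satisfying heat → AF (error ∨ start): {Closed, Open, Done, Cooking, Error, Paused}.
States satisfying AG (heat → AF (error ∨ start)): {Closed, Open, Done, Cooking, Error, Paused}.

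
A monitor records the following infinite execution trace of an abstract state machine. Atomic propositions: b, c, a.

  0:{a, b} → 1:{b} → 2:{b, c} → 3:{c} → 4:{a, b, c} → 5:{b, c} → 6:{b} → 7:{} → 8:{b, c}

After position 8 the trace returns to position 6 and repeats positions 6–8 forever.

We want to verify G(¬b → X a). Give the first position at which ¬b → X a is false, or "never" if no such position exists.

7

Check ¬b → X a at each position in order: 0 ✓, 1 ✓, 2 ✓, 3 ✓, 4 ✓, 5 ✓, 6 ✓.
At position 7 the labels are {} and the next position 8 has {b, c}, so ¬b → X a is false there. This is the first violation.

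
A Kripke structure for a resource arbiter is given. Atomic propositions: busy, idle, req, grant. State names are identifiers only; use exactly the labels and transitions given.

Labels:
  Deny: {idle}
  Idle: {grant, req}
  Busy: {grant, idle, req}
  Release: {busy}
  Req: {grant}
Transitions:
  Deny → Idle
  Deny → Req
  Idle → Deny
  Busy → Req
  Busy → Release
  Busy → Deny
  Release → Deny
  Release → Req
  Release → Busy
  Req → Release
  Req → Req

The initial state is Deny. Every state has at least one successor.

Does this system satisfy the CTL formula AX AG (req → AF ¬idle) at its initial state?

States satisfying AG (req → AF ¬idle): {Deny, Idle, Busy, Release, Req}.
States satisfying AX AG (req → AF ¬idle): {Deny, Idle, Busy, Release, Req}.
Deny ∈ Sat(AX AG (req → AF ¬idle)).

Yes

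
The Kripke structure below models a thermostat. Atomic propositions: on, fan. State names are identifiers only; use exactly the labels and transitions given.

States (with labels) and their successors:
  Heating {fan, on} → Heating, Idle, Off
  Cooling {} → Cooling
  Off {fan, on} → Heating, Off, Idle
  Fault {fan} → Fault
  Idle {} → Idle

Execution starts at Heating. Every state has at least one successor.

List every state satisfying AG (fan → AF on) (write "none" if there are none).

States satisfying fan → AF on: {Heating, Cooling, Off, Idle}.
States satisfying AG (fan → AF on): {Heating, Cooling, Off, Idle}.

{Heating, Cooling, Off, Idle}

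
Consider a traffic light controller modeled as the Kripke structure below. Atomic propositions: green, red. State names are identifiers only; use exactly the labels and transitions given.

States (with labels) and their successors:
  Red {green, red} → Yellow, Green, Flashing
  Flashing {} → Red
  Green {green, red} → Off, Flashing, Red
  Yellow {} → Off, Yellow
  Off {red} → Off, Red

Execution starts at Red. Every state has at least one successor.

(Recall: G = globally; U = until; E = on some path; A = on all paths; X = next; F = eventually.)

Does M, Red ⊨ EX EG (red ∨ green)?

Holds

States satisfying EG (red ∨ green): {Red, Green, Off}.
States satisfying EX EG (red ∨ green): {Red, Flashing, Green, Yellow, Off}.
Red ∈ Sat(EX EG (red ∨ green)).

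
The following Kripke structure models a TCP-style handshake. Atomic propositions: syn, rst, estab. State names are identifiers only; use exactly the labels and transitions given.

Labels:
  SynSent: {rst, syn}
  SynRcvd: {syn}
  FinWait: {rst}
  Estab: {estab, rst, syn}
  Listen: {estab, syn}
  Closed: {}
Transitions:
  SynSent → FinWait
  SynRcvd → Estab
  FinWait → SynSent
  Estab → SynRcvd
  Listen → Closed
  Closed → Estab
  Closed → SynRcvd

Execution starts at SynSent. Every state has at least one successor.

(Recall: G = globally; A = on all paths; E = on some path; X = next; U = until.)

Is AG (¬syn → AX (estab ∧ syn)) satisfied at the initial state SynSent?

No

States satisfying ¬syn → AX (estab ∧ syn): {SynSent, SynRcvd, Estab, Listen}.
States satisfying AG (¬syn → AX (estab ∧ syn)): {SynRcvd, Estab}.
FinWait is reachable from SynSent and violates ¬syn → AX (estab ∧ syn), so AG fails at SynSent.
SynSent ∉ Sat(AG (¬syn → AX (estab ∧ syn))).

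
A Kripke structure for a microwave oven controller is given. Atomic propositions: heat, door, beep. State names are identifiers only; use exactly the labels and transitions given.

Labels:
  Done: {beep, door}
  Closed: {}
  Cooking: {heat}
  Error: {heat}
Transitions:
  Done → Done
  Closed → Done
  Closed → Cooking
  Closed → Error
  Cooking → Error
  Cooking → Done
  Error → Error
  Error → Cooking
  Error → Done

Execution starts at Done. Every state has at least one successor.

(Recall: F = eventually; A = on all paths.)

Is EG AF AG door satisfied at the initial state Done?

States satisfying AF AG door: {Done}.
States satisfying EG AF AG door: {Done}.
Done ∈ Sat(EG AF AG door).

Holds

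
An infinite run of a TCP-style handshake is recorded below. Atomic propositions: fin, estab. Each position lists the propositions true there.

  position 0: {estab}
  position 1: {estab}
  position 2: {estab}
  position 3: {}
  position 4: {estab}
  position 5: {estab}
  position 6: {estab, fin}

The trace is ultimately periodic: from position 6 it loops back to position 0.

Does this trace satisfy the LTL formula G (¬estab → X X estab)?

Satisfied

¬estab → X X estab holds at every position 0..6, and those are all positions ever visited, so G (¬estab → X X estab) holds.
Positions where ¬estab holds: 3.
Check X X estab at each: 3→ok.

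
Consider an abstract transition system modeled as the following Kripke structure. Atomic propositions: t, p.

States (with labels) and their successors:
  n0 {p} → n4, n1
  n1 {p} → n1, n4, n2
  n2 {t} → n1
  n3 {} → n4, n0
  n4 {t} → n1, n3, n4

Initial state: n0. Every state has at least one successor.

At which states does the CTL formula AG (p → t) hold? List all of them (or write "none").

States satisfying p → t: {n2, n3, n4}.
States satisfying AG (p → t): ∅.

none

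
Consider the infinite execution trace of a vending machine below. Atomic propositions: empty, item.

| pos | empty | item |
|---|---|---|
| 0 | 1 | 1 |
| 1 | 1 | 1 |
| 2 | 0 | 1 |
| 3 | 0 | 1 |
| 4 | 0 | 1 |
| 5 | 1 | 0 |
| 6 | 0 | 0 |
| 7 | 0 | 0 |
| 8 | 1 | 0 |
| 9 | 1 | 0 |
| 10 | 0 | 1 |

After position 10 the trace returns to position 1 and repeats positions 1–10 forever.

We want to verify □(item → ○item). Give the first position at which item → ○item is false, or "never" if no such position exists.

4

Check item → ○item at each position in order: 0 ✓, 1 ✓, 2 ✓, 3 ✓.
At position 4 the labels are {item} and the next position 5 has {empty}, so item → ○item is false there. This is the first violation.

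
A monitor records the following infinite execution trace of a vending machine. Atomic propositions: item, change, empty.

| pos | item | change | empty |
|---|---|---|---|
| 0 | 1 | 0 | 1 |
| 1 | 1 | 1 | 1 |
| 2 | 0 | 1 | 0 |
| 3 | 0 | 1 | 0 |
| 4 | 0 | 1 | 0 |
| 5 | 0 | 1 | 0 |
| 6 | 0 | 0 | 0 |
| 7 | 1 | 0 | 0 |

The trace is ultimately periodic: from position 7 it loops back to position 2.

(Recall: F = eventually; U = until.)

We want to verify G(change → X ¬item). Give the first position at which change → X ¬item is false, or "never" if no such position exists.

never

change → X ¬item holds at every position 0..7, and those are all the positions the trace ever visits, so the invariant G(change → X ¬item) is never violated.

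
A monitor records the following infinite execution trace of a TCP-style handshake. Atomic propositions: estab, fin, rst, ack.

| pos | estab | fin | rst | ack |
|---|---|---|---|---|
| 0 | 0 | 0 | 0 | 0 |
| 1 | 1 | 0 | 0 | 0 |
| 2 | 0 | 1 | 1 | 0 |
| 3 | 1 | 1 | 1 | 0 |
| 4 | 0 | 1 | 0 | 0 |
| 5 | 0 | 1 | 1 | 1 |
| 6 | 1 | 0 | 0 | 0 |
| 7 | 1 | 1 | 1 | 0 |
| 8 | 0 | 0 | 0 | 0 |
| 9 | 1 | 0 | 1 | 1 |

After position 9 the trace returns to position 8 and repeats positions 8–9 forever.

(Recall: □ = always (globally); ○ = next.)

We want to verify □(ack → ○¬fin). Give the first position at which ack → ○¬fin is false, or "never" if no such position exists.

ack → ○¬fin holds at every position 0..9, and those are all the positions the trace ever visits, so the invariant □(ack → ○¬fin) is never violated.

never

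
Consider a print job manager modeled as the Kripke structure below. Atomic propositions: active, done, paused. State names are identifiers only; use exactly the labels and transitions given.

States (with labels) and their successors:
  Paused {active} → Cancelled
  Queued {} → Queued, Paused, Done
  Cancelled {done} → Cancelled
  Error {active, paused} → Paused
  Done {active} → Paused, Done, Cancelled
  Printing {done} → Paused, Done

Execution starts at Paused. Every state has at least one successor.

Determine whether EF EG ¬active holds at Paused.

Satisfied

States satisfying EG ¬active: {Queued, Cancelled}.
States satisfying EF EG ¬active: {Paused, Queued, Cancelled, Error, Done, Printing}.
Some path from Paused reaches a state where EG ¬active holds.
Paused ∈ Sat(EF EG ¬active).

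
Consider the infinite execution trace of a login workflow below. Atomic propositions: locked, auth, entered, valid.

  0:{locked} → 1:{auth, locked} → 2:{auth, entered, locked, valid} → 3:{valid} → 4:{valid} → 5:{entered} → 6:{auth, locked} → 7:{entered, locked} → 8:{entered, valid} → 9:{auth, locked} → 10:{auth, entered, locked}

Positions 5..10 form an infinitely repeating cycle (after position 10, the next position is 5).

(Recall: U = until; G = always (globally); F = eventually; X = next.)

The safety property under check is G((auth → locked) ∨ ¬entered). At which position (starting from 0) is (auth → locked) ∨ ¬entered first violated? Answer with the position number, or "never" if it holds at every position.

(auth → locked) ∨ ¬entered holds at every position 0..10, and those are all the positions the trace ever visits, so the invariant G((auth → locked) ∨ ¬entered) is never violated.

never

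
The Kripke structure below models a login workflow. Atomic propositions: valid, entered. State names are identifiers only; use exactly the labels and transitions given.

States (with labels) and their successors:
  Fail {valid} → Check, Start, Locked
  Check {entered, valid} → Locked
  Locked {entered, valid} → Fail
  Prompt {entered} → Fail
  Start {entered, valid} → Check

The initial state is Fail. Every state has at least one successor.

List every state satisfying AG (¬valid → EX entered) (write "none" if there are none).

{Fail, Check, Locked, Start}

States satisfying ¬valid → EX entered: {Fail, Check, Locked, Start}.
States satisfying AG (¬valid → EX entered): {Fail, Check, Locked, Start}.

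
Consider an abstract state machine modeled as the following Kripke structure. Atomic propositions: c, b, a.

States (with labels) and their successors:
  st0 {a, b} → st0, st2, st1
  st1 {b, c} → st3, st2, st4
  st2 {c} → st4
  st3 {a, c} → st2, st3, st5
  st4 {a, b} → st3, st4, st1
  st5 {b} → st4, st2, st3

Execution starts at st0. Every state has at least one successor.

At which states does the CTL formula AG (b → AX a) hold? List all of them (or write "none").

none

States satisfying b → AX a: {st2, st3}.
States satisfying AG (b → AX a): ∅.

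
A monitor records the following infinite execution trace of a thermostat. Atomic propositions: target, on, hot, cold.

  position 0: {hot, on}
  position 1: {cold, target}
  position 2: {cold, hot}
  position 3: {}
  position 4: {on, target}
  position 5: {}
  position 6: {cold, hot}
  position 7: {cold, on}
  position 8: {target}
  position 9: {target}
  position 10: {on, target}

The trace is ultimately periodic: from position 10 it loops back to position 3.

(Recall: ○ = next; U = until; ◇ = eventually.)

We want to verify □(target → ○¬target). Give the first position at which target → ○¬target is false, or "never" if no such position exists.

Check target → ○¬target at each position in order: 0 ✓, 1 ✓, 2 ✓, 3 ✓, 4 ✓, 5 ✓, 6 ✓, 7 ✓.
At position 8 the labels are {target} and the next position 9 has {target}, so target → ○¬target is false there. This is the first violation.

8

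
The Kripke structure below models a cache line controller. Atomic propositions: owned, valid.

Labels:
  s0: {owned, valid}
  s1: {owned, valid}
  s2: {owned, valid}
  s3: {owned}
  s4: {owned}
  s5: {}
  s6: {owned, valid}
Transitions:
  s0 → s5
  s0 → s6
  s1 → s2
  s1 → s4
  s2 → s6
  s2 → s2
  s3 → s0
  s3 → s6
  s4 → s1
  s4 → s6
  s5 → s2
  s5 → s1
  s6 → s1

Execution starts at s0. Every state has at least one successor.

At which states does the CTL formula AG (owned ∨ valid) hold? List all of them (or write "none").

States satisfying owned ∨ valid: {s0, s1, s2, s3, s4, s6}.
States satisfying AG (owned ∨ valid): {s1, s2, s4, s6}.

{s1, s2, s4, s6}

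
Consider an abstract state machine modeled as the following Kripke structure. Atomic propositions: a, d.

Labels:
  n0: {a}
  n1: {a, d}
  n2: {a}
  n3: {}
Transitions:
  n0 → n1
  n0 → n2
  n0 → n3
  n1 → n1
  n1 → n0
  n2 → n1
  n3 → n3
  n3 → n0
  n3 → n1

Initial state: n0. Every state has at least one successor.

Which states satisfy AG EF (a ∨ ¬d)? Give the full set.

{n0, n1, n2, n3}

States satisfying EF (a ∨ ¬d): {n0, n1, n2, n3}.
States satisfying AG EF (a ∨ ¬d): {n0, n1, n2, n3}.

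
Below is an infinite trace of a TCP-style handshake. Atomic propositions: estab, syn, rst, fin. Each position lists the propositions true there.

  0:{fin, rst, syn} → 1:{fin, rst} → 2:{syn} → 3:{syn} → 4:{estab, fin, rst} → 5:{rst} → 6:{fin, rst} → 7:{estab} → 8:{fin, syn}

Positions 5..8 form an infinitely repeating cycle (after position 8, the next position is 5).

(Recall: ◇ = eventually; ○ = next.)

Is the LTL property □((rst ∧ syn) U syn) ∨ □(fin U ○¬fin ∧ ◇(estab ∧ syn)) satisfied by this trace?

Violated

(rst ∧ syn) U syn must hold at every position from 0 onward. It fails at position 1, so □((rst ∧ syn) U syn) is false.
fin U ○¬fin ∧ ◇(estab ∧ syn) must hold at every position from 0 onward. It fails at position 0, so □(fin U ○¬fin ∧ ◇(estab ∧ syn)) is false.
At position 0: □((rst ∧ syn) U syn) is false; □(fin U ○¬fin ∧ ◇(estab ∧ syn)) is false; so □((rst ∧ syn) U syn) ∨ □(fin U ○¬fin ∧ ◇(estab ∧ syn)) is false.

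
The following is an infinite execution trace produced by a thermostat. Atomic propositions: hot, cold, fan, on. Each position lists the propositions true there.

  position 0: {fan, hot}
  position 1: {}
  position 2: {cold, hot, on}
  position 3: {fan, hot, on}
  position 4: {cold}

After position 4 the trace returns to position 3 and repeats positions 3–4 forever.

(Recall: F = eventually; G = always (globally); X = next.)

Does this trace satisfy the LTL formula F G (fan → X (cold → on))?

No

G (fan → X (cold → on)) is false at every position 0..4, so it never becomes true and F G (fan → X (cold → on)) fails.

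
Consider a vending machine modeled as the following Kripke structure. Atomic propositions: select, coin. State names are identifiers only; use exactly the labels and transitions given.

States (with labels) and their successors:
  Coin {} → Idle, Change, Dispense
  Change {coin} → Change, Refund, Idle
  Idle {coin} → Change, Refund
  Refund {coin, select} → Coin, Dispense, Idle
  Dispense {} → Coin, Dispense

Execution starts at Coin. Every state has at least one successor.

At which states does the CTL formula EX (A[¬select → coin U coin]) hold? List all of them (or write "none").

States satisfying A[¬select → coin U coin]: {Change, Idle, Refund}.
States satisfying EX (A[¬select → coin U coin]): {Coin, Change, Idle, Refund}.

{Coin, Change, Idle, Refund}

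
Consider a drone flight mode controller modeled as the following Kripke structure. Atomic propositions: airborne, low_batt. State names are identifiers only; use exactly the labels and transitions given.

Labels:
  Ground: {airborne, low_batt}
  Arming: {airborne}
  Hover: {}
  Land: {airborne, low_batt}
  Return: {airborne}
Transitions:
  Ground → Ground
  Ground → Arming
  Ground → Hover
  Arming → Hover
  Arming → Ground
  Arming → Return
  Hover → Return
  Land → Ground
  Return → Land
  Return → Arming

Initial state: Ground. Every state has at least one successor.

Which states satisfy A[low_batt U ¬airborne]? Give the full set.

{Hover}

States satisfying low_batt: {Ground, Land}.
States satisfying ¬airborne: {Hover}.
States satisfying A[low_batt U ¬airborne]: {Hover}.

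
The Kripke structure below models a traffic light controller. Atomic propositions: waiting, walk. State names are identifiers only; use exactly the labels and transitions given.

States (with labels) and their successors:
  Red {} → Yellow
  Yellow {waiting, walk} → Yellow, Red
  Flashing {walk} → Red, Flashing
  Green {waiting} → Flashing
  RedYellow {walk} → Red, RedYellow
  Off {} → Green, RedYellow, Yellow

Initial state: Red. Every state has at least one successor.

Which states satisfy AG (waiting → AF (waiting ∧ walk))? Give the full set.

States satisfying waiting → AF (waiting ∧ walk): {Red, Yellow, Flashing, RedYellow, Off}.
States satisfying AG (waiting → AF (waiting ∧ walk)): {Red, Yellow, Flashing, RedYellow}.

{Red, Yellow, Flashing, RedYellow}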